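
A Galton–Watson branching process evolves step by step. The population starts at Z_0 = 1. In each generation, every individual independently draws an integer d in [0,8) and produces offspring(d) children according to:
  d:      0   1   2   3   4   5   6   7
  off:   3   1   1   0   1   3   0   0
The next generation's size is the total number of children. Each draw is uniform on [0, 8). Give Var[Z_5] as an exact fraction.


15001378767/1073741824

Outcome values over d=0..7: [3, 1, 1, 0, 1, 3, 0, 0]
Σy = 9, Σy² = 21, M = 8
μ = 9/8 = 9/8,  σ² = 21/8 − (9/8)² = 87/64
V_0 = 0, E_0 = 1
V_1 = 87/64·E_0 + (9/8)²·V_0 = 87/64;  E_1 = 9/8
V_2 = 87/64·E_1 + (9/8)²·V_1 = 13311/4096;  E_2 = 81/64
V_3 = 87/64·E_2 + (9/8)²·V_2 = 1529199/262144;  E_3 = 729/512
V_4 = 87/64·E_3 + (9/8)²·V_3 = 156337695/16777216;  E_4 = 6561/4096
V_5 = 87/64·E_4 + (9/8)²·V_4 = 15001378767/1073741824;  E_5 = 59049/32768


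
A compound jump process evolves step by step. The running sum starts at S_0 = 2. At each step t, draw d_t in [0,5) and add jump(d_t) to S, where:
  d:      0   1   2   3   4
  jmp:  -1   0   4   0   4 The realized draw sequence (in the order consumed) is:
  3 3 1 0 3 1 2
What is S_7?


t=0: S=2, d=3, jump=0, S_1=2
t=1: S=2, d=3, jump=0, S_2=2
t=2: S=2, d=1, jump=0, S_3=2
t=3: S=2, d=0, jump=-1, S_4=1
t=4: S=1, d=3, jump=0, S_5=1
t=5: S=1, d=1, jump=0, S_6=1
t=6: S=1, d=2, jump=4, S_7=5

5


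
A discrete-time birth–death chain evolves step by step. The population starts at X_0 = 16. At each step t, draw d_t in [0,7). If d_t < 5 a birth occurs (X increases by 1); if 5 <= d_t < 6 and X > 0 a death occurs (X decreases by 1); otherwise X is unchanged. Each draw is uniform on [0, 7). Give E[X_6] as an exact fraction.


136/7

X can drop by at most 1 per step and X_0 = 16 > T = 6, so X_t >= 16 − t >= 10 > 0 for every t <= 6: the floor at 0 (the 'and X > 0' condition) never binds. Hence X_6 = X_0 + Σ_{t<6} Y_t with i.i.d. increments Y_t = y(d_t) ∈ {+1, −1, 0}.
Outcome values over d=0..6: [1, 1, 1, 1, 1, -1, 0]
Σy = 4, Σy² = 6, M = 7
μ = 4/7 = 4/7,  σ² = 6/7 − (4/7)² = 26/49
E[X_6] = 16 + 6·(4/7) = 136/7


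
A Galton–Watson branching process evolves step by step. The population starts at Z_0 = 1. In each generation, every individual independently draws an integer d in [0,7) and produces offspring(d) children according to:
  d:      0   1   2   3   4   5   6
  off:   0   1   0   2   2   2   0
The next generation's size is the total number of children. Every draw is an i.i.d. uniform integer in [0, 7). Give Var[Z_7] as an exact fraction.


Outcome values over d=0..6: [0, 1, 0, 2, 2, 2, 0]
Σy = 7, Σy² = 13, M = 7
μ = 7/7 = 1,  σ² = 13/7 − (1)² = 6/7
V_0 = 0, E_0 = 1
V_1 = 6/7·E_0 + (1)²·V_0 = 6/7;  E_1 = 1
V_2 = 6/7·E_1 + (1)²·V_1 = 12/7;  E_2 = 1
V_3 = 6/7·E_2 + (1)²·V_2 = 18/7;  E_3 = 1
V_4 = 6/7·E_3 + (1)²·V_3 = 24/7;  E_4 = 1
V_5 = 6/7·E_4 + (1)²·V_4 = 30/7;  E_5 = 1
V_6 = 6/7·E_5 + (1)²·V_5 = 36/7;  E_6 = 1
V_7 = 6/7·E_6 + (1)²·V_6 = 6;  E_7 = 1

6


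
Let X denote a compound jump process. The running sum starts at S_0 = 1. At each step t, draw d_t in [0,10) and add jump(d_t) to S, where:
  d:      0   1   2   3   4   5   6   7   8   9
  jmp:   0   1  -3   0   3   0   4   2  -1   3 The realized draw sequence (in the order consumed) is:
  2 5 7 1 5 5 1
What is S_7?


2

t=0: S=1, d=2, jump=-3, S_1=-2
t=1: S=-2, d=5, jump=0, S_2=-2
t=2: S=-2, d=7, jump=2, S_3=0
t=3: S=0, d=1, jump=1, S_4=1
t=4: S=1, d=5, jump=0, S_5=1
t=5: S=1, d=5, jump=0, S_6=1
t=6: S=1, d=1, jump=1, S_7=2


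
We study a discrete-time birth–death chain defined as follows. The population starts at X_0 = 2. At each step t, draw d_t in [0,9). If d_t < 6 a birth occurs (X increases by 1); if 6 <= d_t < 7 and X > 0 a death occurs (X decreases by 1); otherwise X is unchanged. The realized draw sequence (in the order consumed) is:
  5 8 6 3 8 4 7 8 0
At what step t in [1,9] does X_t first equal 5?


9

t=0: X=2, d=5 → birth, X_1=3
t=1: X=3, d=8 → hold, X_2=3
t=2: X=3, d=6 → death, X_3=2
t=3: X=2, d=3 → birth, X_4=3
t=4: X=3, d=8 → hold, X_5=3
t=5: X=3, d=4 → birth, X_6=4
t=6: X=4, d=7 → hold, X_7=4
t=7: X=4, d=8 → hold, X_8=4
t=8: X=4, d=0 → birth, X_9=5


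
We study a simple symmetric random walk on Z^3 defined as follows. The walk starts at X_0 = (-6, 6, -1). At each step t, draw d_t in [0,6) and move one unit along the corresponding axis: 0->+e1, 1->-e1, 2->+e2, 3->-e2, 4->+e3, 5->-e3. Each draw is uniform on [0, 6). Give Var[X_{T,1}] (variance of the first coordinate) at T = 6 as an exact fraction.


2

Outcome values over d=0..5: [1, -1, 0, 0, 0, 0]
Σy = 0, Σy² = 2, M = 6
μ = 0/6 = 0,  σ² = 2/6 − (0)² = 1/3
Independent increments: Var[X_6] = 6·σ² = 6·(1/3) = 2


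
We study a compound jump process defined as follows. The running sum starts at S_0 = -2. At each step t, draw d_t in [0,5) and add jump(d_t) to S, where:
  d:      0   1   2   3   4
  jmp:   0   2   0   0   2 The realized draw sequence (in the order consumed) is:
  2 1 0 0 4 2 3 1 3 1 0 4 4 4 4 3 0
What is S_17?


t=0: S=-2, d=2, jump=0, S_1=-2
t=1: S=-2, d=1, jump=2, S_2=0
t=2: S=0, d=0, jump=0, S_3=0
t=3: S=0, d=0, jump=0, S_4=0
t=4: S=0, d=4, jump=2, S_5=2
t=5: S=2, d=2, jump=0, S_6=2
t=6: S=2, d=3, jump=0, S_7=2
t=7: S=2, d=1, jump=2, S_8=4
t=8: S=4, d=3, jump=0, S_9=4
t=9: S=4, d=1, jump=2, S_10=6
t=10: S=6, d=0, jump=0, S_11=6
t=11: S=6, d=4, jump=2, S_12=8
t=12: S=8, d=4, jump=2, S_13=10
t=13: S=10, d=4, jump=2, S_14=12
t=14: S=12, d=4, jump=2, S_15=14
t=15: S=14, d=3, jump=0, S_16=14
t=16: S=14, d=0, jump=0, S_17=14

14


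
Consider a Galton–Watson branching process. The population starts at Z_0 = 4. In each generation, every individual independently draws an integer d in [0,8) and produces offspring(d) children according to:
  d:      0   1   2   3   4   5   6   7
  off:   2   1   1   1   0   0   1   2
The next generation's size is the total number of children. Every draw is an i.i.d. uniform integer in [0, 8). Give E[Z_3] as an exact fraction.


4

Outcome values over d=0..7: [2, 1, 1, 1, 0, 0, 1, 2]
Σy = 8, Σy² = 12, M = 8
μ = 8/8 = 1,  σ² = 12/8 − (1)² = 1/2
E[Z_0] = 4
E[Z_1] = 1·E[Z_0] = 4
E[Z_2] = 1·E[Z_1] = 4
E[Z_3] = 1·E[Z_2] = 4


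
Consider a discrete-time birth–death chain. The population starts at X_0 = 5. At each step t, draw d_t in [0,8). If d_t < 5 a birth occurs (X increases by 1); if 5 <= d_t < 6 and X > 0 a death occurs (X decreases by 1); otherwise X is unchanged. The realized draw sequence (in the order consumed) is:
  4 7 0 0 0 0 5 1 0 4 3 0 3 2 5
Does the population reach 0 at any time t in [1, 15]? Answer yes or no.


no

t=0: X=5, d=4 → birth, X_1=6
t=1: X=6, d=7 → hold, X_2=6
t=2: X=6, d=0 → birth, X_3=7
t=3: X=7, d=0 → birth, X_4=8
t=4: X=8, d=0 → birth, X_5=9
t=5: X=9, d=0 → birth, X_6=10
t=6: X=10, d=5 → death, X_7=9
t=7: X=9, d=1 → birth, X_8=10
t=8: X=10, d=0 → birth, X_9=11
t=9: X=11, d=4 → birth, X_10=12
t=10: X=12, d=3 → birth, X_11=13
t=11: X=13, d=0 → birth, X_12=14
t=12: X=14, d=3 → birth, X_13=15
t=13: X=15, d=2 → birth, X_14=16
t=14: X=16, d=5 → death, X_15=15


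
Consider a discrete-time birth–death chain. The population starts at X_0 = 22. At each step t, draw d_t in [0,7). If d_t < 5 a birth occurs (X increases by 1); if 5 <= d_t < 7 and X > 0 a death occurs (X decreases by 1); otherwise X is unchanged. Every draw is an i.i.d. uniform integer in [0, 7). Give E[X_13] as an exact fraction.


X can drop by at most 1 per step and X_0 = 22 > T = 13, so X_t >= 22 − t >= 9 > 0 for every t <= 13: the floor at 0 (the 'and X > 0' condition) never binds. Hence X_13 = X_0 + Σ_{t<13} Y_t with i.i.d. increments Y_t = y(d_t) ∈ {+1, −1, 0}.
Outcome values over d=0..6: [1, 1, 1, 1, 1, -1, -1]
Σy = 3, Σy² = 7, M = 7
μ = 3/7 = 3/7,  σ² = 7/7 − (3/7)² = 40/49
E[X_13] = 22 + 13·(3/7) = 193/7

193/7


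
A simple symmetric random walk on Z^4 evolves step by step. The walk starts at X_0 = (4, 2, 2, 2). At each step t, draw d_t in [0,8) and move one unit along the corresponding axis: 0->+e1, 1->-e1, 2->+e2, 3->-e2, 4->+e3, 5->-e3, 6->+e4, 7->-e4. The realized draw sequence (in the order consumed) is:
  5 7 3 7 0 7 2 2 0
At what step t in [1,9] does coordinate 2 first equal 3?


t=0: X=(4, 2, 2, 2), d=5 → -e3, X_1=(4, 2, 1, 2)
t=1: X=(4, 2, 1, 2), d=7 → -e4, X_2=(4, 2, 1, 1)
t=2: X=(4, 2, 1, 1), d=3 → -e2, X_3=(4, 1, 1, 1)
t=3: X=(4, 1, 1, 1), d=7 → -e4, X_4=(4, 1, 1, 0)
t=4: X=(4, 1, 1, 0), d=0 → +e1, X_5=(5, 1, 1, 0)
t=5: X=(5, 1, 1, 0), d=7 → -e4, X_6=(5, 1, 1, -1)
t=6: X=(5, 1, 1, -1), d=2 → +e2, X_7=(5, 2, 1, -1)
t=7: X=(5, 2, 1, -1), d=2 → +e2, X_8=(5, 3, 1, -1)
t=8: X=(5, 3, 1, -1), d=0 → +e1, X_9=(6, 3, 1, -1)

8


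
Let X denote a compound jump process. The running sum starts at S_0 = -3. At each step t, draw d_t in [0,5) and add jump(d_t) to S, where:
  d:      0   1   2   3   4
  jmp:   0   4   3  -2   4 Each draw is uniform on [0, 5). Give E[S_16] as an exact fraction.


129/5

Outcome values over d=0..4: [0, 4, 3, -2, 4]
Σy = 9, Σy² = 45, M = 5
μ = 9/5 = 9/5,  σ² = 45/5 − (9/5)² = 144/25
E[S_16] = -3 + 16·(9/5) = 129/5


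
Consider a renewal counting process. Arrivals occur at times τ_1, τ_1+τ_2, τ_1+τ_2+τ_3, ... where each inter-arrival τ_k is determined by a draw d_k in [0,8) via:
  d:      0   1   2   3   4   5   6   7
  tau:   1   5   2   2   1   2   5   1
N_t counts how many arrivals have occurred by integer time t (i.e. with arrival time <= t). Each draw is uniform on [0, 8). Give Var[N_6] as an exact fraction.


94538287983/68719476736

Inter-arrival values over d=0..7: [1, 5, 2, 2, 1, 2, 5, 1]
Each d has probability 1/8, so the pmf of τ is: f(1) = 3/8, f(2) = 3/8, f(5) = 1/4
Let p_n(j) = P(N_n = j), with p_0 = [1]. Condition on τ_1: p_n(0) = P(τ > n), and for j >= 1, p_n(j) = Σ_{k<=n} f(k)·p_{n−k}(j−1)
p_1 = [5/8, 3/8]  (j = 0..1)
p_2 = [1/4, 39/64, 9/64]  (j = 0..2)
p_3 = [1/4, 21/64, 189/512, 27/512]  (j = 0..3)
p_4 = [1/4, 3/16, 45/128, 783/4096, 81/4096]  (j = 0..4)
p_5 = [0, 7/16, 99/512, 1107/4096, 2997/32768, 243/32768]  (j = 0..5)
p_6 = [0, 1/4, 21/64, 837/4096, 2835/16384, 10935/262144, 729/262144]  (j = 0..6)
E[N_6] = Σ j·p_6(j) = 638761/262144;  E[N_6²] = Σ j²·p_6(j) = 1917091/262144
Var[N_6] = 1917091/262144 − (638761/262144)² = 94538287983/68719476736


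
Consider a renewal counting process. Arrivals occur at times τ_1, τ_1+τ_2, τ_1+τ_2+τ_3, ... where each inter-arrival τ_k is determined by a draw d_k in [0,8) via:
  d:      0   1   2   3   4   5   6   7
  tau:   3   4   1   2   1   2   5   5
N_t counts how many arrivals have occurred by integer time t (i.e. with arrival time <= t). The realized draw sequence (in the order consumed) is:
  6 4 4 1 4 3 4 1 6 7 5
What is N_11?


4

draw d_1=6: τ_1=5, arrival time A_1=5
draw d_2=4: τ_2=1, arrival time A_2=6
draw d_3=4: τ_3=1, arrival time A_3=7
draw d_4=1: τ_4=4, arrival time A_4=11
draw d_5=4: τ_5=1, arrival time A_5=12
draw d_6=3: τ_6=2, arrival time A_6=14
draw d_7=4: τ_7=1, arrival time A_7=15
draw d_8=1: τ_8=4, arrival time A_8=19
draw d_9=6: τ_9=5, arrival time A_9=24
draw d_10=7: τ_10=5, arrival time A_10=29
draw d_11=5: τ_11=2, arrival time A_11=31
N_t over t=0..11: 0:0 1:0 2:0 3:0 4:0 5:1 6:2 7:3 8:3 9:3 10:3 11:4


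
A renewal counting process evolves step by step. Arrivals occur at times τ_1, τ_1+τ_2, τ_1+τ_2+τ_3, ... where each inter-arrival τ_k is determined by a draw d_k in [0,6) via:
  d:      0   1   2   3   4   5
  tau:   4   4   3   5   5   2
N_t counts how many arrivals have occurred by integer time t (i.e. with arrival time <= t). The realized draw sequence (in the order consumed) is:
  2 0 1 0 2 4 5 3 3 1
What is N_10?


2

draw d_1=2: τ_1=3, arrival time A_1=3
draw d_2=0: τ_2=4, arrival time A_2=7
draw d_3=1: τ_3=4, arrival time A_3=11
draw d_4=0: τ_4=4, arrival time A_4=15
draw d_5=2: τ_5=3, arrival time A_5=18
draw d_6=4: τ_6=5, arrival time A_6=23
draw d_7=5: τ_7=2, arrival time A_7=25
draw d_8=3: τ_8=5, arrival time A_8=30
draw d_9=3: τ_9=5, arrival time A_9=35
draw d_10=1: τ_10=4, arrival time A_10=39
N_t over t=0..10: 0:0 1:0 2:0 3:1 4:1 5:1 6:1 7:2 8:2 9:2 10:2


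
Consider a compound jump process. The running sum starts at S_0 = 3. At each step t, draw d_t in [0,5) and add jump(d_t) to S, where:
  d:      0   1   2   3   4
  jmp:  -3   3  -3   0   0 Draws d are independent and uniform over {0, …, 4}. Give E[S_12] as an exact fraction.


-21/5

Outcome values over d=0..4: [-3, 3, -3, 0, 0]
Σy = -3, Σy² = 27, M = 5
μ = -3/5 = -3/5,  σ² = 27/5 − (-3/5)² = 126/25
E[S_12] = 3 + 12·(-3/5) = -21/5


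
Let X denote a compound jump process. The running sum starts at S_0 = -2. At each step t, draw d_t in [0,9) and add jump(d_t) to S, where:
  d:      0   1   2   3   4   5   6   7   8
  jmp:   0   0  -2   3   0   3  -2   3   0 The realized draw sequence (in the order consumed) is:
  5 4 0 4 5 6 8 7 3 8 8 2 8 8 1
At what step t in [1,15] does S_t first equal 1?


t=0: S=-2, d=5, jump=3, S_1=1
t=1: S=1, d=4, jump=0, S_2=1
t=2: S=1, d=0, jump=0, S_3=1
t=3: S=1, d=4, jump=0, S_4=1
t=4: S=1, d=5, jump=3, S_5=4
t=5: S=4, d=6, jump=-2, S_6=2
t=6: S=2, d=8, jump=0, S_7=2
t=7: S=2, d=7, jump=3, S_8=5
t=8: S=5, d=3, jump=3, S_9=8
t=9: S=8, d=8, jump=0, S_10=8
t=10: S=8, d=8, jump=0, S_11=8
t=11: S=8, d=2, jump=-2, S_12=6
t=12: S=6, d=8, jump=0, S_13=6
t=13: S=6, d=8, jump=0, S_14=6
t=14: S=6, d=1, jump=0, S_15=6

1


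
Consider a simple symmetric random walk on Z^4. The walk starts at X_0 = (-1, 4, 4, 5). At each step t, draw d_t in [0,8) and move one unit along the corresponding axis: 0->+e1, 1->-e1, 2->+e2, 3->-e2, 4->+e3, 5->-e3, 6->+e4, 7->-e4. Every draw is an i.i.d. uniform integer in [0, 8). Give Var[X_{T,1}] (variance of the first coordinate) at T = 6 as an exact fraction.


3/2

Outcome values over d=0..7: [1, -1, 0, 0, 0, 0, 0, 0]
Σy = 0, Σy² = 2, M = 8
μ = 0/8 = 0,  σ² = 2/8 − (0)² = 1/4
Independent increments: Var[X_6] = 6·σ² = 6·(1/4) = 3/2


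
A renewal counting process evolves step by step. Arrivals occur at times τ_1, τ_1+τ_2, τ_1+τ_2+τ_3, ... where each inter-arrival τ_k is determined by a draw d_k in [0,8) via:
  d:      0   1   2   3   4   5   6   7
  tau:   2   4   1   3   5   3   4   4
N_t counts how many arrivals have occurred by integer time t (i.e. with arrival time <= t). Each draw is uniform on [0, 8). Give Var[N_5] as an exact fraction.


Inter-arrival values over d=0..7: [2, 4, 1, 3, 5, 3, 4, 4]
Each d has probability 1/8, so the pmf of τ is: f(1) = 1/8, f(2) = 1/8, f(3) = 1/4, f(4) = 3/8, f(5) = 1/8
Let p_n(j) = P(N_n = j), with p_0 = [1]. Condition on τ_1: p_n(0) = P(τ > n), and for j >= 1, p_n(j) = Σ_{k<=n} f(k)·p_{n−k}(j−1)
p_1 = [7/8, 1/8]  (j = 0..1)
p_2 = [3/4, 15/64, 1/64]  (j = 0..2)
p_3 = [1/2, 29/64, 23/512, 1/512]  (j = 0..3)
p_4 = [1/8, 3/4, 15/128, 31/4096, 1/4096]  (j = 0..4)
p_5 = [0, 23/32, 131/512, 99/4096, 39/32768, 1/32768]  (j = 0..5)
E[N_5] = Σ j·p_5(j) = 42857/32768;  E[N_5²] = Σ j²·p_5(j) = 64865/32768
Var[N_5] = 64865/32768 − (42857/32768)² = 288773871/1073741824

288773871/1073741824


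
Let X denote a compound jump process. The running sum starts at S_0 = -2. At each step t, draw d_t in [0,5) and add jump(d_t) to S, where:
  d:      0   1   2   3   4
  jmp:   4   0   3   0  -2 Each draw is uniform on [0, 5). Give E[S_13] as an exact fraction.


11

Outcome values over d=0..4: [4, 0, 3, 0, -2]
Σy = 5, Σy² = 29, M = 5
μ = 5/5 = 1,  σ² = 29/5 − (1)² = 24/5
E[S_13] = -2 + 13·(1) = 11


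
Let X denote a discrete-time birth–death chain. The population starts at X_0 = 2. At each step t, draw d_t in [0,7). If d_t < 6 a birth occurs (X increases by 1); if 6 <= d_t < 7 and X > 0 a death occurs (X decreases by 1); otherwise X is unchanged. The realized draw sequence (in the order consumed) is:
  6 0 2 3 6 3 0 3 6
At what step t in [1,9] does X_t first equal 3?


3

t=0: X=2, d=6 → death, X_1=1
t=1: X=1, d=0 → birth, X_2=2
t=2: X=2, d=2 → birth, X_3=3
t=3: X=3, d=3 → birth, X_4=4
t=4: X=4, d=6 → death, X_5=3
t=5: X=3, d=3 → birth, X_6=4
t=6: X=4, d=0 → birth, X_7=5
t=7: X=5, d=3 → birth, X_8=6
t=8: X=6, d=6 → death, X_9=5


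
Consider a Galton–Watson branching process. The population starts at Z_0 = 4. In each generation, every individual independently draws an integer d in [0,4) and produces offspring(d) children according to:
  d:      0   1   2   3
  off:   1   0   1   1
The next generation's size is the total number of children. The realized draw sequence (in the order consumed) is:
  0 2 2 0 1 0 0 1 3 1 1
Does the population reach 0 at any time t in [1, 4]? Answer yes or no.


yes

gen 0: Z_0=4, draws=[0, 2, 2, 0], offspring=[1, 1, 1, 1], Z_1=4
gen 1: Z_1=4, draws=[1, 0, 0, 1], offspring=[0, 1, 1, 0], Z_2=2
gen 2: Z_2=2, draws=[3, 1], offspring=[1, 0], Z_3=1
gen 3: Z_3=1, draws=[1], offspring=[0], Z_4=0


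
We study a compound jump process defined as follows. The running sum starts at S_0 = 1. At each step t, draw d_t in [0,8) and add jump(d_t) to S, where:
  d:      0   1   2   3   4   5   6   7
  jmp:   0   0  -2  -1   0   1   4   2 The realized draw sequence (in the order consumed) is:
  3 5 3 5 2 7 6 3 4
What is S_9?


4

t=0: S=1, d=3, jump=-1, S_1=0
t=1: S=0, d=5, jump=1, S_2=1
t=2: S=1, d=3, jump=-1, S_3=0
t=3: S=0, d=5, jump=1, S_4=1
t=4: S=1, d=2, jump=-2, S_5=-1
t=5: S=-1, d=7, jump=2, S_6=1
t=6: S=1, d=6, jump=4, S_7=5
t=7: S=5, d=3, jump=-1, S_8=4
t=8: S=4, d=4, jump=0, S_9=4


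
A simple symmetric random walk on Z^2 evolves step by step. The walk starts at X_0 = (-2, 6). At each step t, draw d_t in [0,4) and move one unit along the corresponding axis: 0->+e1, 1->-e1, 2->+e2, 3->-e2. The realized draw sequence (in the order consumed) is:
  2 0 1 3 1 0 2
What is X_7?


t=0: X=(-2, 6), d=2 → +e2, X_1=(-2, 7)
t=1: X=(-2, 7), d=0 → +e1, X_2=(-1, 7)
t=2: X=(-1, 7), d=1 → -e1, X_3=(-2, 7)
t=3: X=(-2, 7), d=3 → -e2, X_4=(-2, 6)
t=4: X=(-2, 6), d=1 → -e1, X_5=(-3, 6)
t=5: X=(-3, 6), d=0 → +e1, X_6=(-2, 6)
t=6: X=(-2, 6), d=2 → +e2, X_7=(-2, 7)

(-2, 7)


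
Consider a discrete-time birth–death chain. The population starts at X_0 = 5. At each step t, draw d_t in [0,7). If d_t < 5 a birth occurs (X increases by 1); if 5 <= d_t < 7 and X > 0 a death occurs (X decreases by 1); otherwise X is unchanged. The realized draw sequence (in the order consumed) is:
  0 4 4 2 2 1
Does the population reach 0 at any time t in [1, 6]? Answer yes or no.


t=0: X=5, d=0 → birth, X_1=6
t=1: X=6, d=4 → birth, X_2=7
t=2: X=7, d=4 → birth, X_3=8
t=3: X=8, d=2 → birth, X_4=9
t=4: X=9, d=2 → birth, X_5=10
t=5: X=10, d=1 → birth, X_6=11

no


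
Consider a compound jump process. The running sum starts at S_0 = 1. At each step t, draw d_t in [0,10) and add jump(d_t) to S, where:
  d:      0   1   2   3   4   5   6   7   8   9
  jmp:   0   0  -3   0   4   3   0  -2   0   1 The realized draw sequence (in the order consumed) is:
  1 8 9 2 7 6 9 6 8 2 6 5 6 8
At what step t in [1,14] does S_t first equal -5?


10

t=0: S=1, d=1, jump=0, S_1=1
t=1: S=1, d=8, jump=0, S_2=1
t=2: S=1, d=9, jump=1, S_3=2
t=3: S=2, d=2, jump=-3, S_4=-1
t=4: S=-1, d=7, jump=-2, S_5=-3
t=5: S=-3, d=6, jump=0, S_6=-3
t=6: S=-3, d=9, jump=1, S_7=-2
t=7: S=-2, d=6, jump=0, S_8=-2
t=8: S=-2, d=8, jump=0, S_9=-2
t=9: S=-2, d=2, jump=-3, S_10=-5
t=10: S=-5, d=6, jump=0, S_11=-5
t=11: S=-5, d=5, jump=3, S_12=-2
t=12: S=-2, d=6, jump=0, S_13=-2
t=13: S=-2, d=8, jump=0, S_14=-2


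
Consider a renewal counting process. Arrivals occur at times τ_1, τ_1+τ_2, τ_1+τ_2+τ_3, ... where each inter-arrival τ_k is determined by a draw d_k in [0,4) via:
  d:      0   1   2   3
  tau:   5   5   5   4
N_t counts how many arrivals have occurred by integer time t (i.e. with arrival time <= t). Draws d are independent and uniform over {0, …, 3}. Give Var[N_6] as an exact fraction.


0

Inter-arrival values over d=0..3: [5, 5, 5, 4]
Each d has probability 1/4, so the pmf of τ is: f(4) = 1/4, f(5) = 3/4
Let p_n(j) = P(N_n = j), with p_0 = [1]. Condition on τ_1: p_n(0) = P(τ > n), and for j >= 1, p_n(j) = Σ_{k<=n} f(k)·p_{n−k}(j−1)
p_1 = [1]  (j = 0)
p_2 = [1]  (j = 0)
p_3 = [1]  (j = 0)
p_4 = [3/4, 1/4]  (j = 0..1)
p_5 = [0, 1]  (j = 0..1)
p_6 = [0, 1]  (j = 0..1)
E[N_6] = Σ j·p_6(j) = 1;  E[N_6²] = Σ j²·p_6(j) = 1
Var[N_6] = 1 − (1)² = 0


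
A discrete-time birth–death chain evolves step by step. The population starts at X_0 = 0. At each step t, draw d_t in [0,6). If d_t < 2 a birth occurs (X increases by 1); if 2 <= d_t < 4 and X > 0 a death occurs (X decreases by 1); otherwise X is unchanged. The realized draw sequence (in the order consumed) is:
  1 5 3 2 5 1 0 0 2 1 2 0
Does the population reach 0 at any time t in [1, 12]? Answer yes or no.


t=0: X=0, d=1 → birth, X_1=1
t=1: X=1, d=5 → hold, X_2=1
t=2: X=1, d=3 → death, X_3=0
t=3: X=0, d=2 → hold, X_4=0
t=4: X=0, d=5 → hold, X_5=0
t=5: X=0, d=1 → birth, X_6=1
t=6: X=1, d=0 → birth, X_7=2
t=7: X=2, d=0 → birth, X_8=3
t=8: X=3, d=2 → death, X_9=2
t=9: X=2, d=1 → birth, X_10=3
t=10: X=3, d=2 → death, X_11=2
t=11: X=2, d=0 → birth, X_12=3

yes


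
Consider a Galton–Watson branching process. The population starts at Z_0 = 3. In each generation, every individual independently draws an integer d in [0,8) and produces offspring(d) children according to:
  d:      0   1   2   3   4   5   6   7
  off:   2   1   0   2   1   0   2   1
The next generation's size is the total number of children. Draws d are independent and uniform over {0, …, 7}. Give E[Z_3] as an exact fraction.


2187/512

Outcome values over d=0..7: [2, 1, 0, 2, 1, 0, 2, 1]
Σy = 9, Σy² = 15, M = 8
μ = 9/8 = 9/8,  σ² = 15/8 − (9/8)² = 39/64
E[Z_0] = 3
E[Z_1] = 9/8·E[Z_0] = 27/8
E[Z_2] = 9/8·E[Z_1] = 243/64
E[Z_3] = 9/8·E[Z_2] = 2187/512


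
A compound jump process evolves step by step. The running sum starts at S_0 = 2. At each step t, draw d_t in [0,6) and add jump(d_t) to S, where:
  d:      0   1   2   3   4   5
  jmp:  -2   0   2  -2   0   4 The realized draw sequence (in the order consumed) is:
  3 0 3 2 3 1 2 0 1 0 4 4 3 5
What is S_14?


t=0: S=2, d=3, jump=-2, S_1=0
t=1: S=0, d=0, jump=-2, S_2=-2
t=2: S=-2, d=3, jump=-2, S_3=-4
t=3: S=-4, d=2, jump=2, S_4=-2
t=4: S=-2, d=3, jump=-2, S_5=-4
t=5: S=-4, d=1, jump=0, S_6=-4
t=6: S=-4, d=2, jump=2, S_7=-2
t=7: S=-2, d=0, jump=-2, S_8=-4
t=8: S=-4, d=1, jump=0, S_9=-4
t=9: S=-4, d=0, jump=-2, S_10=-6
t=10: S=-6, d=4, jump=0, S_11=-6
t=11: S=-6, d=4, jump=0, S_12=-6
t=12: S=-6, d=3, jump=-2, S_13=-8
t=13: S=-8, d=5, jump=4, S_14=-4

-4


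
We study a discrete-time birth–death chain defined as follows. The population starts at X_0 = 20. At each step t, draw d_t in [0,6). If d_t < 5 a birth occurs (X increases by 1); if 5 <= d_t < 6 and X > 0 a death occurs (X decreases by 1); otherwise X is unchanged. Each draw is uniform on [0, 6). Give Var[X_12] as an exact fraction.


X can drop by at most 1 per step and X_0 = 20 > T = 12, so X_t >= 20 − t >= 8 > 0 for every t <= 12: the floor at 0 (the 'and X > 0' condition) never binds. Hence X_12 = X_0 + Σ_{t<12} Y_t with i.i.d. increments Y_t = y(d_t) ∈ {+1, −1, 0}.
Outcome values over d=0..5: [1, 1, 1, 1, 1, -1]
Σy = 4, Σy² = 6, M = 6
μ = 4/6 = 2/3,  σ² = 6/6 − (2/3)² = 5/9
Independent increments: Var[X_12] = 12·σ² = 12·(5/9) = 20/3

20/3


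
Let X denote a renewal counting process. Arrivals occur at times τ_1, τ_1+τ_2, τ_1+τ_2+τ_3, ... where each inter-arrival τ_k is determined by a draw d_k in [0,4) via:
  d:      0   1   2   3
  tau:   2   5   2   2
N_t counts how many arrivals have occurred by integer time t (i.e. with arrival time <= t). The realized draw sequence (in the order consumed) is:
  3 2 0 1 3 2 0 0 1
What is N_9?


draw d_1=3: τ_1=2, arrival time A_1=2
draw d_2=2: τ_2=2, arrival time A_2=4
draw d_3=0: τ_3=2, arrival time A_3=6
draw d_4=1: τ_4=5, arrival time A_4=11
draw d_5=3: τ_5=2, arrival time A_5=13
draw d_6=2: τ_6=2, arrival time A_6=15
draw d_7=0: τ_7=2, arrival time A_7=17
draw d_8=0: τ_8=2, arrival time A_8=19
draw d_9=1: τ_9=5, arrival time A_9=24
N_t over t=0..9: 0:0 1:0 2:1 3:1 4:2 5:2 6:3 7:3 8:3 9:3

3


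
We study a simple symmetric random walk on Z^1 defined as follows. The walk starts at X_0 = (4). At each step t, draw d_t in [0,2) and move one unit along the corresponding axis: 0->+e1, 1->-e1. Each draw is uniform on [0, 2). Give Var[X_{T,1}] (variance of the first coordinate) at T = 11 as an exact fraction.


11

Outcome values over d=0..1: [1, -1]
Σy = 0, Σy² = 2, M = 2
μ = 0/2 = 0,  σ² = 2/2 − (0)² = 1
Independent increments: Var[X_11] = 11·σ² = 11·(1) = 11


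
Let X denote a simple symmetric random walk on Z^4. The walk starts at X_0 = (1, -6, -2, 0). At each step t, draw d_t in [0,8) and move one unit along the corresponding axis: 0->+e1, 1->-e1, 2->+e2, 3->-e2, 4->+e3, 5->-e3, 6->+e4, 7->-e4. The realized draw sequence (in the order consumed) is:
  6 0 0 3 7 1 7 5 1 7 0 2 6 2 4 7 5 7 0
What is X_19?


(3, -5, -3, -3)

t=0: X=(1, -6, -2, 0), d=6 → +e4, X_1=(1, -6, -2, 1)
t=1: X=(1, -6, -2, 1), d=0 → +e1, X_2=(2, -6, -2, 1)
t=2: X=(2, -6, -2, 1), d=0 → +e1, X_3=(3, -6, -2, 1)
t=3: X=(3, -6, -2, 1), d=3 → -e2, X_4=(3, -7, -2, 1)
t=4: X=(3, -7, -2, 1), d=7 → -e4, X_5=(3, -7, -2, 0)
t=5: X=(3, -7, -2, 0), d=1 → -e1, X_6=(2, -7, -2, 0)
t=6: X=(2, -7, -2, 0), d=7 → -e4, X_7=(2, -7, -2, -1)
t=7: X=(2, -7, -2, -1), d=5 → -e3, X_8=(2, -7, -3, -1)
t=8: X=(2, -7, -3, -1), d=1 → -e1, X_9=(1, -7, -3, -1)
t=9: X=(1, -7, -3, -1), d=7 → -e4, X_10=(1, -7, -3, -2)
t=10: X=(1, -7, -3, -2), d=0 → +e1, X_11=(2, -7, -3, -2)
t=11: X=(2, -7, -3, -2), d=2 → +e2, X_12=(2, -6, -3, -2)
t=12: X=(2, -6, -3, -2), d=6 → +e4, X_13=(2, -6, -3, -1)
t=13: X=(2, -6, -3, -1), d=2 → +e2, X_14=(2, -5, -3, -1)
t=14: X=(2, -5, -3, -1), d=4 → +e3, X_15=(2, -5, -2, -1)
t=15: X=(2, -5, -2, -1), d=7 → -e4, X_16=(2, -5, -2, -2)
t=16: X=(2, -5, -2, -2), d=5 → -e3, X_17=(2, -5, -3, -2)
t=17: X=(2, -5, -3, -2), d=7 → -e4, X_18=(2, -5, -3, -3)
t=18: X=(2, -5, -3, -3), d=0 → +e1, X_19=(3, -5, -3, -3)


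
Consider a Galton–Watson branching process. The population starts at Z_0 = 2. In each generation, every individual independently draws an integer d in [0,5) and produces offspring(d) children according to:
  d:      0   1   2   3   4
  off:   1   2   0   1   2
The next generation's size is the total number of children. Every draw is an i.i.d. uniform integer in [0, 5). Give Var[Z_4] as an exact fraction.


Outcome values over d=0..4: [1, 2, 0, 1, 2]
Σy = 6, Σy² = 10, M = 5
μ = 6/5 = 6/5,  σ² = 10/5 − (6/5)² = 14/25
V_0 = 0, E_0 = 2
V_1 = 14/25·E_0 + (6/5)²·V_0 = 28/25;  E_1 = 12/5
V_2 = 14/25·E_1 + (6/5)²·V_1 = 1848/625;  E_2 = 72/25
V_3 = 14/25·E_2 + (6/5)²·V_2 = 91728/15625;  E_3 = 432/125
V_4 = 14/25·E_3 + (6/5)²·V_3 = 4058208/390625;  E_4 = 2592/625

4058208/390625


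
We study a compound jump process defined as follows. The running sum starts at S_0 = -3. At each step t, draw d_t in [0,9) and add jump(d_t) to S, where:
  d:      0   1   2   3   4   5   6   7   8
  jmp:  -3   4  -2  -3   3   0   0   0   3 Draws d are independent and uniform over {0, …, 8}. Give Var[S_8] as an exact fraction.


Outcome values over d=0..8: [-3, 4, -2, -3, 3, 0, 0, 0, 3]
Σy = 2, Σy² = 56, M = 9
μ = 2/9 = 2/9,  σ² = 56/9 − (2/9)² = 500/81
Independent increments: Var[S_8] = 8·σ² = 8·(500/81) = 4000/81

4000/81


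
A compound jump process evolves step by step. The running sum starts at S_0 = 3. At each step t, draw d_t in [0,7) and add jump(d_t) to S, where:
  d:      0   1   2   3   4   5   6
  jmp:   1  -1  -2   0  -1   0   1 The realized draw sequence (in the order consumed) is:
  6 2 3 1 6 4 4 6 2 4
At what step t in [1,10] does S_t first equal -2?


t=0: S=3, d=6, jump=1, S_1=4
t=1: S=4, d=2, jump=-2, S_2=2
t=2: S=2, d=3, jump=0, S_3=2
t=3: S=2, d=1, jump=-1, S_4=1
t=4: S=1, d=6, jump=1, S_5=2
t=5: S=2, d=4, jump=-1, S_6=1
t=6: S=1, d=4, jump=-1, S_7=0
t=7: S=0, d=6, jump=1, S_8=1
t=8: S=1, d=2, jump=-2, S_9=-1
t=9: S=-1, d=4, jump=-1, S_10=-2

10


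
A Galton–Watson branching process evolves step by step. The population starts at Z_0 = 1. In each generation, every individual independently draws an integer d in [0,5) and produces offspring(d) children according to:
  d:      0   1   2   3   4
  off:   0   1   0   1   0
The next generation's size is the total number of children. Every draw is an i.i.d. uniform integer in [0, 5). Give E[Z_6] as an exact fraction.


Outcome values over d=0..4: [0, 1, 0, 1, 0]
Σy = 2, Σy² = 2, M = 5
μ = 2/5 = 2/5,  σ² = 2/5 − (2/5)² = 6/25
E[Z_0] = 1
E[Z_1] = 2/5·E[Z_0] = 2/5
E[Z_2] = 2/5·E[Z_1] = 4/25
E[Z_3] = 2/5·E[Z_2] = 8/125
E[Z_4] = 2/5·E[Z_3] = 16/625
E[Z_5] = 2/5·E[Z_4] = 32/3125
E[Z_6] = 2/5·E[Z_5] = 64/15625

64/15625


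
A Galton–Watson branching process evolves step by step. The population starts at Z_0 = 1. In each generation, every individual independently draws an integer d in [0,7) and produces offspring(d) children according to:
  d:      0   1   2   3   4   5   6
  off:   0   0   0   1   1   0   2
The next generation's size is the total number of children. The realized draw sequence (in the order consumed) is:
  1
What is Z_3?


gen 0: Z_0=1, draws=[1], offspring=[0], Z_1=0
gen 1: Z_1=0, draws=[], offspring=[], Z_2=0
gen 2: Z_2=0, draws=[], offspring=[], Z_3=0

0


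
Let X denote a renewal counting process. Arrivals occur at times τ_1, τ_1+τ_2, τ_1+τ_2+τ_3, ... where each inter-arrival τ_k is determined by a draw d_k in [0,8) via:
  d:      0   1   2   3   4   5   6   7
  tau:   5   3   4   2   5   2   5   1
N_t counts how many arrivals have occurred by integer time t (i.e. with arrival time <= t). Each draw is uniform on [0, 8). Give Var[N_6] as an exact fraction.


31799955087/68719476736

Inter-arrival values over d=0..7: [5, 3, 4, 2, 5, 2, 5, 1]
Each d has probability 1/8, so the pmf of τ is: f(1) = 1/8, f(2) = 1/4, f(3) = 1/8, f(4) = 1/8, f(5) = 3/8
Let p_n(j) = P(N_n = j), with p_0 = [1]. Condition on τ_1: p_n(0) = P(τ > n), and for j >= 1, p_n(j) = Σ_{k<=n} f(k)·p_{n−k}(j−1)
p_1 = [7/8, 1/8]  (j = 0..1)
p_2 = [5/8, 23/64, 1/64]  (j = 0..2)
p_3 = [1/2, 27/64, 39/512, 1/512]  (j = 0..3)
p_4 = [3/8, 29/64, 81/512, 55/4096, 1/4096]  (j = 0..4)
p_5 = [0, 47/64, 57/256, 167/4096, 71/32768, 1/32768]  (j = 0..5)
p_6 = [0, 9/16, 179/512, 323/4096, 285/32768, 87/262144, 1/262144]  (j = 0..6)
E[N_6] = Σ j·p_6(j) = 402329/262144;  E[N_6²] = Σ j²·p_6(j) = 738787/262144
Var[N_6] = 738787/262144 − (402329/262144)² = 31799955087/68719476736


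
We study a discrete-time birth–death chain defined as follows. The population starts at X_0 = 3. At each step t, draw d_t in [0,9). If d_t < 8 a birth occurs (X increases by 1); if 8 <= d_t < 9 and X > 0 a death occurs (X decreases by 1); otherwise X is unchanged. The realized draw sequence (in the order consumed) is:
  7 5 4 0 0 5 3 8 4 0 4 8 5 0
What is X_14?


t=0: X=3, d=7 → birth, X_1=4
t=1: X=4, d=5 → birth, X_2=5
t=2: X=5, d=4 → birth, X_3=6
t=3: X=6, d=0 → birth, X_4=7
t=4: X=7, d=0 → birth, X_5=8
t=5: X=8, d=5 → birth, X_6=9
t=6: X=9, d=3 → birth, X_7=10
t=7: X=10, d=8 → death, X_8=9
t=8: X=9, d=4 → birth, X_9=10
t=9: X=10, d=0 → birth, X_10=11
t=10: X=11, d=4 → birth, X_11=12
t=11: X=12, d=8 → death, X_12=11
t=12: X=11, d=5 → birth, X_13=12
t=13: X=12, d=0 → birth, X_14=13

13


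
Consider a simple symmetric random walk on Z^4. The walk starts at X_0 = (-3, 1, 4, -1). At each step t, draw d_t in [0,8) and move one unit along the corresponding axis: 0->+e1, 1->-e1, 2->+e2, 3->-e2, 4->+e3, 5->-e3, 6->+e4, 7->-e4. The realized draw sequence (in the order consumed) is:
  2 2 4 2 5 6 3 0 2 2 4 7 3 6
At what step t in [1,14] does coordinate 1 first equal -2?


8

t=0: X=(-3, 1, 4, -1), d=2 → +e2, X_1=(-3, 2, 4, -1)
t=1: X=(-3, 2, 4, -1), d=2 → +e2, X_2=(-3, 3, 4, -1)
t=2: X=(-3, 3, 4, -1), d=4 → +e3, X_3=(-3, 3, 5, -1)
t=3: X=(-3, 3, 5, -1), d=2 → +e2, X_4=(-3, 4, 5, -1)
t=4: X=(-3, 4, 5, -1), d=5 → -e3, X_5=(-3, 4, 4, -1)
t=5: X=(-3, 4, 4, -1), d=6 → +e4, X_6=(-3, 4, 4, 0)
t=6: X=(-3, 4, 4, 0), d=3 → -e2, X_7=(-3, 3, 4, 0)
t=7: X=(-3, 3, 4, 0), d=0 → +e1, X_8=(-2, 3, 4, 0)
t=8: X=(-2, 3, 4, 0), d=2 → +e2, X_9=(-2, 4, 4, 0)
t=9: X=(-2, 4, 4, 0), d=2 → +e2, X_10=(-2, 5, 4, 0)
t=10: X=(-2, 5, 4, 0), d=4 → +e3, X_11=(-2, 5, 5, 0)
t=11: X=(-2, 5, 5, 0), d=7 → -e4, X_12=(-2, 5, 5, -1)
t=12: X=(-2, 5, 5, -1), d=3 → -e2, X_13=(-2, 4, 5, -1)
t=13: X=(-2, 4, 5, -1), d=6 → +e4, X_14=(-2, 4, 5, 0)


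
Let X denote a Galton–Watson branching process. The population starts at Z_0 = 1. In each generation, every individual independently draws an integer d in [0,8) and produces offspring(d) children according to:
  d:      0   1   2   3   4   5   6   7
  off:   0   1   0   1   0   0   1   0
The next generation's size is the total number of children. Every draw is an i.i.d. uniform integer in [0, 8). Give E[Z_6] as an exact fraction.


729/262144

Outcome values over d=0..7: [0, 1, 0, 1, 0, 0, 1, 0]
Σy = 3, Σy² = 3, M = 8
μ = 3/8 = 3/8,  σ² = 3/8 − (3/8)² = 15/64
E[Z_0] = 1
E[Z_1] = 3/8·E[Z_0] = 3/8
E[Z_2] = 3/8·E[Z_1] = 9/64
E[Z_3] = 3/8·E[Z_2] = 27/512
E[Z_4] = 3/8·E[Z_3] = 81/4096
E[Z_5] = 3/8·E[Z_4] = 243/32768
E[Z_6] = 3/8·E[Z_5] = 729/262144


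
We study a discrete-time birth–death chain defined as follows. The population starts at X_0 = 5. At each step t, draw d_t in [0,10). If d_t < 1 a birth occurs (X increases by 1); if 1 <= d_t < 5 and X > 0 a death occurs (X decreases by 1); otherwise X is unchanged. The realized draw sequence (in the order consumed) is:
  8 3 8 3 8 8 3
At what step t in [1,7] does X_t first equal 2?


7

t=0: X=5, d=8 → hold, X_1=5
t=1: X=5, d=3 → death, X_2=4
t=2: X=4, d=8 → hold, X_3=4
t=3: X=4, d=3 → death, X_4=3
t=4: X=3, d=8 → hold, X_5=3
t=5: X=3, d=8 → hold, X_6=3
t=6: X=3, d=3 → death, X_7=2


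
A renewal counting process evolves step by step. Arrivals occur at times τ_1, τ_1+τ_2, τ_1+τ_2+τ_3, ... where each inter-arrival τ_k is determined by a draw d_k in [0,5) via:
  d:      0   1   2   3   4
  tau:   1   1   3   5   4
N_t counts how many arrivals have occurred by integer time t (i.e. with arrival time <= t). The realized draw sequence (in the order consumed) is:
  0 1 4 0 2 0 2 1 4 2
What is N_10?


5

draw d_1=0: τ_1=1, arrival time A_1=1
draw d_2=1: τ_2=1, arrival time A_2=2
draw d_3=4: τ_3=4, arrival time A_3=6
draw d_4=0: τ_4=1, arrival time A_4=7
draw d_5=2: τ_5=3, arrival time A_5=10
draw d_6=0: τ_6=1, arrival time A_6=11
draw d_7=2: τ_7=3, arrival time A_7=14
draw d_8=1: τ_8=1, arrival time A_8=15
draw d_9=4: τ_9=4, arrival time A_9=19
draw d_10=2: τ_10=3, arrival time A_10=22
N_t over t=0..10: 0:0 1:1 2:2 3:2 4:2 5:2 6:3 7:4 8:4 9:4 10:5


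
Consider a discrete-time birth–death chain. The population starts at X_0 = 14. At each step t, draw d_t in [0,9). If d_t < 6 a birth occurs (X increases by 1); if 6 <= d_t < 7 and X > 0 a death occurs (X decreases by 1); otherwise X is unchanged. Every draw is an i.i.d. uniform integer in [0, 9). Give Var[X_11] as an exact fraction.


X can drop by at most 1 per step and X_0 = 14 > T = 11, so X_t >= 14 − t >= 3 > 0 for every t <= 11: the floor at 0 (the 'and X > 0' condition) never binds. Hence X_11 = X_0 + Σ_{t<11} Y_t with i.i.d. increments Y_t = y(d_t) ∈ {+1, −1, 0}.
Outcome values over d=0..8: [1, 1, 1, 1, 1, 1, -1, 0, 0]
Σy = 5, Σy² = 7, M = 9
μ = 5/9 = 5/9,  σ² = 7/9 − (5/9)² = 38/81
Independent increments: Var[X_11] = 11·σ² = 11·(38/81) = 418/81

418/81


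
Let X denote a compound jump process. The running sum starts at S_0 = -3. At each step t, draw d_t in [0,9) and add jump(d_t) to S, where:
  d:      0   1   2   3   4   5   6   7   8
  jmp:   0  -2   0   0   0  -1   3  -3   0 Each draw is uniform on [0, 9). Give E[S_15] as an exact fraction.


-8

Outcome values over d=0..8: [0, -2, 0, 0, 0, -1, 3, -3, 0]
Σy = -3, Σy² = 23, M = 9
μ = -3/9 = -1/3,  σ² = 23/9 − (-1/3)² = 22/9
E[S_15] = -3 + 15·(-1/3) = -8


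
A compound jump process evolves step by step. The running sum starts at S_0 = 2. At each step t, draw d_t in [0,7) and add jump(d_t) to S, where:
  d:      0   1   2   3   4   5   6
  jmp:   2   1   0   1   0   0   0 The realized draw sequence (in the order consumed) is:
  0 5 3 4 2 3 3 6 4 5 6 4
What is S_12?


t=0: S=2, d=0, jump=2, S_1=4
t=1: S=4, d=5, jump=0, S_2=4
t=2: S=4, d=3, jump=1, S_3=5
t=3: S=5, d=4, jump=0, S_4=5
t=4: S=5, d=2, jump=0, S_5=5
t=5: S=5, d=3, jump=1, S_6=6
t=6: S=6, d=3, jump=1, S_7=7
t=7: S=7, d=6, jump=0, S_8=7
t=8: S=7, d=4, jump=0, S_9=7
t=9: S=7, d=5, jump=0, S_10=7
t=10: S=7, d=6, jump=0, S_11=7
t=11: S=7, d=4, jump=0, S_12=7

7


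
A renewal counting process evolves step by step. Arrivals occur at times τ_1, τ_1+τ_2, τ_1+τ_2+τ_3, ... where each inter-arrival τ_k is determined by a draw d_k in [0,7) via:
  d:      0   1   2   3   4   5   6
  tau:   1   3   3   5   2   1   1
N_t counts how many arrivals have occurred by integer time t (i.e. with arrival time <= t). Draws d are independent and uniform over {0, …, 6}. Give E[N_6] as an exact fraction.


Inter-arrival values over d=0..6: [1, 3, 3, 5, 2, 1, 1]
Each d has probability 1/7, so the pmf of τ is: f(1) = 3/7, f(2) = 1/7, f(3) = 2/7, f(5) = 1/7
Renewal equation for m(n) = E[N_n]: condition on τ_1 = k (if k <= n, one arrival plus a fresh copy on the remaining n−k steps): m(n) = F(n) + Σ_{k<=n} f(k)·m(n−k), where F(n) = P(τ <= n) and m(0) = 0
m(1) = F(1) = 3/7
m(2) = F(2) + f(1)·m(1) = 4/7 + 3/7·3/7 = 37/49
m(3) = F(3) + f(1)·m(2) + f(2)·m(1) = 6/7 + 3/7·37/49 + 1/7·3/7 = 426/343
m(4) = F(4) + f(1)·m(3) + f(2)·m(2) + f(3)·m(1) = 6/7 + 3/7·426/343 + 1/7·37/49 + 2/7·3/7 = 3889/2401
m(5) = F(5) + f(1)·m(4) + f(2)·m(3) + f(3)·m(2) = 1 + 3/7·3889/2401 + 1/7·426/343 + 2/7·37/49 = 35082/16807
m(6) = F(6) + f(1)·m(5) + f(2)·m(4) + f(3)·m(3) + f(5)·m(1) = 1 + 3/7·35082/16807 + 1/7·3889/2401 + 2/7·426/343 + 1/7·3/7 = 299069/117649
E[N_6] = m(6) = 299069/117649

299069/117649


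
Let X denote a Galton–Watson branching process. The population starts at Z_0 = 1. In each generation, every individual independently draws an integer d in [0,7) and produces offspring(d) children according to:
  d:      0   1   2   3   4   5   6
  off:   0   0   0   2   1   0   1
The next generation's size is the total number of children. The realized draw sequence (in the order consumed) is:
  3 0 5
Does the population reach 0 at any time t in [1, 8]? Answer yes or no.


yes

gen 0: Z_0=1, draws=[3], offspring=[2], Z_1=2
gen 1: Z_1=2, draws=[0, 5], offspring=[0, 0], Z_2=0
gen 2: Z_2=0, draws=[], offspring=[], Z_3=0
gen 3: Z_3=0, draws=[], offspring=[], Z_4=0
gen 4: Z_4=0, draws=[], offspring=[], Z_5=0
gen 5: Z_5=0, draws=[], offspring=[], Z_6=0
gen 6: Z_6=0, draws=[], offspring=[], Z_7=0
gen 7: Z_7=0, draws=[], offspring=[], Z_8=0


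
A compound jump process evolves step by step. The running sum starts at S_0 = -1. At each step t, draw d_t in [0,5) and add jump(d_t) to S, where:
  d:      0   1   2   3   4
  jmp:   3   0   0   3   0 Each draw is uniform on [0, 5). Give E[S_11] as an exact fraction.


Outcome values over d=0..4: [3, 0, 0, 3, 0]
Σy = 6, Σy² = 18, M = 5
μ = 6/5 = 6/5,  σ² = 18/5 − (6/5)² = 54/25
E[S_11] = -1 + 11·(6/5) = 61/5

61/5


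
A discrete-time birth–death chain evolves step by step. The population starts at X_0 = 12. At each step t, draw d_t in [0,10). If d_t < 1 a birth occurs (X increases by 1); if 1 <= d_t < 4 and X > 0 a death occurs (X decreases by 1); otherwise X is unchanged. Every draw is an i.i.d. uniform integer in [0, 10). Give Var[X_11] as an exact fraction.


99/25

X can drop by at most 1 per step and X_0 = 12 > T = 11, so X_t >= 12 − t >= 1 > 0 for every t <= 11: the floor at 0 (the 'and X > 0' condition) never binds. Hence X_11 = X_0 + Σ_{t<11} Y_t with i.i.d. increments Y_t = y(d_t) ∈ {+1, −1, 0}.
Outcome values over d=0..9: [1, -1, -1, -1, 0, 0, 0, 0, 0, 0]
Σy = -2, Σy² = 4, M = 10
μ = -2/10 = -1/5,  σ² = 4/10 − (-1/5)² = 9/25
Independent increments: Var[X_11] = 11·σ² = 11·(9/25) = 99/25
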